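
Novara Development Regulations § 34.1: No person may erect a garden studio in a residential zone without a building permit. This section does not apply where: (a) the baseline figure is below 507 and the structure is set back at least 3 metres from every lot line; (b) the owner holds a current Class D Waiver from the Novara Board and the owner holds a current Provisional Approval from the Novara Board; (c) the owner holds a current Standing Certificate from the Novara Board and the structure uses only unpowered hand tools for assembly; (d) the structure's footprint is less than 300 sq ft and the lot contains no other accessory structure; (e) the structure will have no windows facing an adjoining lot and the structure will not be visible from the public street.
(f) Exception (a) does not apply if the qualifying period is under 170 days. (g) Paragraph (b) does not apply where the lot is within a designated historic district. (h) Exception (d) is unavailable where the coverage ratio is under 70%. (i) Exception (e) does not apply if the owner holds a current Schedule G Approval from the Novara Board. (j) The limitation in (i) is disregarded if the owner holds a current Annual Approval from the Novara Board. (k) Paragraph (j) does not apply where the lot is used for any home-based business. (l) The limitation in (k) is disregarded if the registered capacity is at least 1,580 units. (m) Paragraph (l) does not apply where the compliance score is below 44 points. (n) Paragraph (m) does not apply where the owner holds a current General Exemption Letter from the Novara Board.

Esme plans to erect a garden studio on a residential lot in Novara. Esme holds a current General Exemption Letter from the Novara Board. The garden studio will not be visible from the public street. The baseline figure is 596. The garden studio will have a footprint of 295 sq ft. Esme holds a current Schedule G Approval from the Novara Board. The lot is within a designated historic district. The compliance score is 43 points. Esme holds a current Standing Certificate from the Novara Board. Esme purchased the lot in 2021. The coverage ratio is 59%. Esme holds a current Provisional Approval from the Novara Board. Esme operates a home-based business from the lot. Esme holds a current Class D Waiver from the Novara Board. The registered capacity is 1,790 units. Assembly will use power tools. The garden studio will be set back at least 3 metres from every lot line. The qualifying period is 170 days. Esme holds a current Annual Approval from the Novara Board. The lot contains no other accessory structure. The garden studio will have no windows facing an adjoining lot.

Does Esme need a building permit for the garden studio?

No — exception (e) applies; Esme does not need a building permit.

Exception (a) does not apply: the baseline figure is 596, not below 507.
Exception (b)'s conditions are all satisfied: a current Class D Waiver is held; a current Provisional Approval is held. Turning to paragraph (g): (g) operates against (b): the lot is in a historic district. Exception (b) does not apply.
Exception (c) does not apply: assembly uses power tools.
All of (d)'s requirements are met (the structure's footprint is 295 sq ft, less than the 300 sq ft limit; the lot has no other accessory structure). But applying paragraph (h): (h) operates — the coverage ratio is 59%, under the 70% limit. So (d) is unavailable.
Exception (e) is satisfied on its face — no windows face an adjoining lot; the structure will not be visible from the street. As to paragraphs (i)–(n): (i) would limit (e) — a current Schedule G Approval is held — but (j) sets (i) aside: (j) is triggered — a current Annual Approval is held. (k) would limit (j) — a home-based business operates on the lot — but (l) sets (k) aside: (l) operates — the registered capacity is 1,790 units, meeting the 1,580 units threshold. (m) would limit (l) — the compliance score is 43 points, below the 44 points limit — but (n) sets (m) aside: (n) is engaged — a current General Exemption Letter is held. So (e) applies.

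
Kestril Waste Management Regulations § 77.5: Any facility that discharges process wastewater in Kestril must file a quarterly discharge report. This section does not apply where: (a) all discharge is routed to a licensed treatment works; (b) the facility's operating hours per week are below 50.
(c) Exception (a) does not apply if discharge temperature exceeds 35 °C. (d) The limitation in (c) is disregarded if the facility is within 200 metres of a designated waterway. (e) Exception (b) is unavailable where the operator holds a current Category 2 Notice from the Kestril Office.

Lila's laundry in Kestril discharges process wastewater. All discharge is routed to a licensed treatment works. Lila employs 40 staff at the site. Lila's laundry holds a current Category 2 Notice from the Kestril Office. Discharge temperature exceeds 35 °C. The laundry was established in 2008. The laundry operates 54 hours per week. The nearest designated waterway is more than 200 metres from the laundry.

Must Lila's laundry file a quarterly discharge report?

Exception (a) is satisfied on its face — discharge is routed to a licensed treatment works. However, paragraphs (c)–(d) must be considered: (c) is triggered — discharge temperature exceeds 35 °C. (d), which would lift (c), is inapplicable — the laundry is more than 200 m from any designated waterway. (a) is therefore removed.
Exception (b) requires that the facility's operating hours per week are below 50; but the facility's operating hours per week are 54, not below 50, so (b) is unavailable.
No exception applies. The general rule governs.

Yes — Lila's laundry must file a quarterly discharge report.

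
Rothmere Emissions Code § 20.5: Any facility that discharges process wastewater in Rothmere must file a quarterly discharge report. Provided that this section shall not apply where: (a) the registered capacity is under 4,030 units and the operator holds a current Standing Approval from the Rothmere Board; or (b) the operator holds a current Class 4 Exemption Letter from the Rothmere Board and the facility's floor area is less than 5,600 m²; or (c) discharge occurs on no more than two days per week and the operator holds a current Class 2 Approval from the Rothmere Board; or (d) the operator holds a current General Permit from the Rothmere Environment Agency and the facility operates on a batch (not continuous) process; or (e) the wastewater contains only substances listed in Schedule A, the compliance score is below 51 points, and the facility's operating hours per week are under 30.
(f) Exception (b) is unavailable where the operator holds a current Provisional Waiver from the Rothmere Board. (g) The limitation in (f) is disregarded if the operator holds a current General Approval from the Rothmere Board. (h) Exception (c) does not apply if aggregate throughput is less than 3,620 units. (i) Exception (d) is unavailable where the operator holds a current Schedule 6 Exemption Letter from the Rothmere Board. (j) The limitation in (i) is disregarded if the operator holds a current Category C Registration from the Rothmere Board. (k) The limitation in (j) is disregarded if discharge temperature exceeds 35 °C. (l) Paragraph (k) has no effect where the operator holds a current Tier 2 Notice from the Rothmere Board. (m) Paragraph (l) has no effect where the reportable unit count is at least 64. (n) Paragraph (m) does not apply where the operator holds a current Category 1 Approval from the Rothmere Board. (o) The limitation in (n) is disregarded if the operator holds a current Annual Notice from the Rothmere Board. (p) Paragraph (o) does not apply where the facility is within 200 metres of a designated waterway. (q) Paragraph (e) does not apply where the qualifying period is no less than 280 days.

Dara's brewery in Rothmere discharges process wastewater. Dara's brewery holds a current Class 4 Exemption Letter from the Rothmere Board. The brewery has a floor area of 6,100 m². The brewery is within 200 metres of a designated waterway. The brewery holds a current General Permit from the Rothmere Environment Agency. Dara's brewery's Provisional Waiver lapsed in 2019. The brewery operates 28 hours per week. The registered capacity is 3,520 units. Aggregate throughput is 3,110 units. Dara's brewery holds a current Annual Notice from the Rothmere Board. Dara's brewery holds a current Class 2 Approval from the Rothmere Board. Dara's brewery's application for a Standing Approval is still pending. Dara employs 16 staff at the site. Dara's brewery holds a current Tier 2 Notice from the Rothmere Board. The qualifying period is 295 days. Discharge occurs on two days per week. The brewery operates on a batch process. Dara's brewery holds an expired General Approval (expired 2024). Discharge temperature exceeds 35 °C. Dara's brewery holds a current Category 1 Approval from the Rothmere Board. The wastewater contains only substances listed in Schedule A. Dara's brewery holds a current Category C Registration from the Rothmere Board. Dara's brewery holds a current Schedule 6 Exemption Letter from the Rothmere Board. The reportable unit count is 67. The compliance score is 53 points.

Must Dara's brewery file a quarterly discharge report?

No — exception (d) applies; Dara's brewery is not required to file a quarterly discharge report.

Exception (a) requires that the operator holds a current Standing Approval from the Rothmere Board; but there is no Standing Approval in force, so (a) is unavailable.
Exception (b) does not apply: the facility's floor area is 6,100 m², not less than 5,600 m².
Exception (c): discharge occurs on no more than two days per week; a current Class 2 Approval is held — every condition holds. But: (h) operates — aggregate throughput is 3,110 units, less than the 3,620 units limit. (c) is therefore removed.
Exception (d): a current General Permit is held; the facility operates on a batch process — every condition holds. Under paragraphs (i)–(p): (i) would limit (d) — a current Schedule 6 Exemption Letter is held — but (j) sets (i) aside: (j) operates — a current Category C Registration is held. (k) would limit (j) — discharge temperature exceeds 35 °C — but (l) sets (k) aside: (l) operates against (k): a current Tier 2 Notice is held. (m) is engaged (the reportable unit count is 67, meeting the 64 threshold), but yields to (n): (n) operates — a current Category 1 Approval is held. (o) would limit (n) — a current Annual Notice is held — but (p) sets (o) aside: (p) is triggered — the brewery is within 200 m of a designated waterway. So (d) applies.
Exception (e) fails — the compliance score is 53 points, not below 51 points.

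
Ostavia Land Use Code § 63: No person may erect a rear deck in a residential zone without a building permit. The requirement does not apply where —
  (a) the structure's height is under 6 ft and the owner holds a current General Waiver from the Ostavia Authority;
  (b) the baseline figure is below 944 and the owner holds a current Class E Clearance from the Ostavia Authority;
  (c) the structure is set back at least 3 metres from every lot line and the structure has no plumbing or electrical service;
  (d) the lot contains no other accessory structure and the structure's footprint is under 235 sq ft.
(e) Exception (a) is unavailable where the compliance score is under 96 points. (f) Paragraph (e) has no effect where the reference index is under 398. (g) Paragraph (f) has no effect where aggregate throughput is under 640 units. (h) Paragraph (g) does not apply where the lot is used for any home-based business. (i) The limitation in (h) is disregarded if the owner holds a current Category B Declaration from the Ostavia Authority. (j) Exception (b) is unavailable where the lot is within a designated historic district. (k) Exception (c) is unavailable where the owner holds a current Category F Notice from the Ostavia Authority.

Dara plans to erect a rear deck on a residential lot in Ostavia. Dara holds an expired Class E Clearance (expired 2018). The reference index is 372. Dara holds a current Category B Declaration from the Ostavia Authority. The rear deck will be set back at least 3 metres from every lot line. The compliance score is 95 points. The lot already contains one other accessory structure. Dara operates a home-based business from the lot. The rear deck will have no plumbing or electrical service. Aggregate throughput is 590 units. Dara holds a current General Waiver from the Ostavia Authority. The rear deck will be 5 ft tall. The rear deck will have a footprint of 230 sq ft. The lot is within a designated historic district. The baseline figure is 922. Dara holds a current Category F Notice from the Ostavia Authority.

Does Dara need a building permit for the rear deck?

Yes — Dara must obtain a building permit.

Exception (a)'s conditions are all satisfied: the structure's height is 5 ft, under the 6 ft limit; a current General Waiver is held. Turning to paragraphs (e)–(i): (e) operates against (a): the compliance score is 95 points, under the 96 points limit. (f) operates (the reference index is 372, under the 398 limit), but yields to (g): (g) operates against (f): aggregate throughput is 590 units, under the 640 units limit. (h) would limit (g) — a home-based business operates on the lot — but (i) sets (h) aside: (i) applies — a current Category B Declaration is held. (a) is therefore removed.
Exception (b) does not apply: the Class E Clearance is not current.
All of (c)'s requirements are met (the setback is at least 3 m on every side; there is no plumbing or electrical service). Turning to paragraph (k): (k) is triggered — a current Category F Notice is held. So (c) is unavailable.
Exception (d) does not apply: the lot already has another accessory structure.
None of the exceptions is available; § 63 applies in full.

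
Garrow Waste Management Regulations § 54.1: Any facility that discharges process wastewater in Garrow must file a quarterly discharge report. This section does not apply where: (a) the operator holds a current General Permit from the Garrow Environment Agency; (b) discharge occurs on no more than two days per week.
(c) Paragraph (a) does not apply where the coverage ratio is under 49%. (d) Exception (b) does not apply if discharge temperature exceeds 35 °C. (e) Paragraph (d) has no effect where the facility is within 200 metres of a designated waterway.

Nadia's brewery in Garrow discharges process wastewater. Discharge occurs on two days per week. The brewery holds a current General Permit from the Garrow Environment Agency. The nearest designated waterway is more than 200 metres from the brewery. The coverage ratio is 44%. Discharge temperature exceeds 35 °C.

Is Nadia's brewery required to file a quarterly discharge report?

Exception (a): a current General Permit is held — every condition holds. But: (c) operates against (a): the coverage ratio is 44%, under the 49% limit. (a) is therefore removed.
Exception (b): discharge occurs on no more than two days per week — every condition holds. However, paragraphs (d)–(e) must be considered: (d) operates against (b): discharge temperature exceeds 35 °C. (e) is inapplicable (the brewery is more than 200 m from any designated waterway), so (d) stands. Exception (b) does not apply.
No exception is made out. Nadia's brewery falls within the general rule.

Yes — Nadia's brewery must file a quarterly discharge report.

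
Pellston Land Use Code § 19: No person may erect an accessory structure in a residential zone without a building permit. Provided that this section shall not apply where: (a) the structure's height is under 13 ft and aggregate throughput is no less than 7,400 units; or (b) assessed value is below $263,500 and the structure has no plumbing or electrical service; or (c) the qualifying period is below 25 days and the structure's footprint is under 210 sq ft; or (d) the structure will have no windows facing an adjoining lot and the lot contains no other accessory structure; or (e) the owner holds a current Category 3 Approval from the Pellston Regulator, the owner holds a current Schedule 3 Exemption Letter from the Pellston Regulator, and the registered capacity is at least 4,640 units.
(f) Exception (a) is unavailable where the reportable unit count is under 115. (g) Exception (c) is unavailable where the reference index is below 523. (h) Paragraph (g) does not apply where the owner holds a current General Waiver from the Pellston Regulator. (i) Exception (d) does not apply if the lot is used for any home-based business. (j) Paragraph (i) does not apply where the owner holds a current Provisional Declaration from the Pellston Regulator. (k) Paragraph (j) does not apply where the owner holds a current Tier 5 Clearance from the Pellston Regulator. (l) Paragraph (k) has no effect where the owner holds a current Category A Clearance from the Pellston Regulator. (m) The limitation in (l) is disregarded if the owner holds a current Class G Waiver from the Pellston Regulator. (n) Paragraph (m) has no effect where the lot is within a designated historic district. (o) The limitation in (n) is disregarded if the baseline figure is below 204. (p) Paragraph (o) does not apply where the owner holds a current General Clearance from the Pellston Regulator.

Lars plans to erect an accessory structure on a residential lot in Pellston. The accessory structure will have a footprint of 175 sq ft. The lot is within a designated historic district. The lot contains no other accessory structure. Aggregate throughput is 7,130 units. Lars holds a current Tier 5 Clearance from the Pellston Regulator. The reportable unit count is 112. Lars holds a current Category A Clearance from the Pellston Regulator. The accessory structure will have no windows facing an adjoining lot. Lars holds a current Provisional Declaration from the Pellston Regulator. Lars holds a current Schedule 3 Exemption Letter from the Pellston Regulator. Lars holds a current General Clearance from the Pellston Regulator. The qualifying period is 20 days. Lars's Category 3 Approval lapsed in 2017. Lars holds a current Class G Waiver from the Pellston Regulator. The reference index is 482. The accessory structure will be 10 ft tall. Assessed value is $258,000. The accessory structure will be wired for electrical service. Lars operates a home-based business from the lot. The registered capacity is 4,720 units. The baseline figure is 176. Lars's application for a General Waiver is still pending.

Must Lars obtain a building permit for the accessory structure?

Exception (a) requires that aggregate throughput is no less than 7,400 units; but aggregate throughput is 7,130 units, short of 7,400 units, so (a) is unavailable.
Exception (b) requires that the structure has no plumbing or electrical service; but electrical service is planned, so (b) is unavailable.
All of (c)'s requirements are met (the qualifying period is 20 days, below the 25 days limit; the structure's footprint is 175 sq ft, under the 210 sq ft limit). But: (g) is triggered — the reference index is 482, below the 523 limit. (h) is not triggered (the General Waiver is not current), so (g) stands. So (c) is unavailable.
All of (d)'s requirements are met (no windows face an adjoining lot; the lot has no other accessory structure). As to paragraphs (i)–(p): (i) applies (a home-based business operates on the lot), but is set aside by (j): (j) operates against (i): a current Provisional Declaration is held. (k) is engaged (a current Tier 5 Clearance is held), but is overridden by (l): (l) operates against (k): a current Category A Clearance is held. (m) is engaged (a current Class G Waiver is held), but is set aside by (n): (n) applies — the lot is in a historic district. (o) would limit (n) — the baseline figure is 176, below the 204 limit — but (p) sets (o) aside: (p) operates against (o): a current General Clearance is held. So (d) applies.
Exception (e) fails — there is no Category 3 Approval in force.

No — exception (d) applies; Lars does not need a building permit.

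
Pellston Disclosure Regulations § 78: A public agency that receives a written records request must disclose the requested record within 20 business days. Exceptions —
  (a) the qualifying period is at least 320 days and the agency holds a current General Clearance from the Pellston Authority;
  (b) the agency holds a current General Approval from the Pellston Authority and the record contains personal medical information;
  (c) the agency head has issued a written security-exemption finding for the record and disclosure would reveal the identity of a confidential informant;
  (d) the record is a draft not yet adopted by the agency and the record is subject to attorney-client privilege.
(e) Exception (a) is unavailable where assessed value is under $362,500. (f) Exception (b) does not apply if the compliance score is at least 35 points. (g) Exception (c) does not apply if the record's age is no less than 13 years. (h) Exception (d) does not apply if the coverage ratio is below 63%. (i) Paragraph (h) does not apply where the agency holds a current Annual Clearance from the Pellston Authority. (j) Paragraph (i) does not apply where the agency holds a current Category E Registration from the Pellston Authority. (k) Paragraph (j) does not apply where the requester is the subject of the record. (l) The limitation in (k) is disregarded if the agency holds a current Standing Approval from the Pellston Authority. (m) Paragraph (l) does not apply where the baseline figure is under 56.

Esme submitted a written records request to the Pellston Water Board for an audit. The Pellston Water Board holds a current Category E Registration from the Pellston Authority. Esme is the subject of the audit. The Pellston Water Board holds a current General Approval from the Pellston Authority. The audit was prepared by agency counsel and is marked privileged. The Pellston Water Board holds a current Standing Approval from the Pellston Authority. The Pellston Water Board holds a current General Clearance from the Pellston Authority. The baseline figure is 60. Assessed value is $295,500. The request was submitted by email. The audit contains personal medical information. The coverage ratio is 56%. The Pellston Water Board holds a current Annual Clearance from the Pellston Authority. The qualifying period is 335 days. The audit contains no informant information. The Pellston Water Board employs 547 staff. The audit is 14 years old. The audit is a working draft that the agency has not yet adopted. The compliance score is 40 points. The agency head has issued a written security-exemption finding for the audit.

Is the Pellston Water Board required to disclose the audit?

Exception (a): the qualifying period is 335 days, meeting the 320 days threshold; a current General Clearance is held — every condition holds. But applying paragraph (e): (e) operates against (a): assessed value is $295,500, under the $362,500 limit. So (a) is unavailable.
Exception (b) is satisfied on its face — a current General Approval is held; the audit contains personal medical information. But: (f) operates against (b): the compliance score is 40 points, meeting the 35 points threshold. Exception (b) does not apply.
Exception (c) does not apply: the audit contains no informant information.
All of (d)'s requirements are met (the audit is an unadopted draft; the audit is privileged). However, paragraphs (h)–(m) must be considered: (h) operates against (d): the coverage ratio is 56%, below the 63% limit. (i) applies (a current Annual Clearance is held), but is itself disapplied by (j): (j) operates against (i): a current Category E Registration is held. (k) is triggered (Esme is the subject of the audit), but yields to (l): (l) is engaged — a current Standing Approval is held. (m) is inapplicable (the baseline figure is 60, not under 56), so (l) stands. Exception (d) does not apply.
No exception is made out. the Pellston Water Board falls within the general rule.

Yes — the Pellston Water Board must disclose the audit.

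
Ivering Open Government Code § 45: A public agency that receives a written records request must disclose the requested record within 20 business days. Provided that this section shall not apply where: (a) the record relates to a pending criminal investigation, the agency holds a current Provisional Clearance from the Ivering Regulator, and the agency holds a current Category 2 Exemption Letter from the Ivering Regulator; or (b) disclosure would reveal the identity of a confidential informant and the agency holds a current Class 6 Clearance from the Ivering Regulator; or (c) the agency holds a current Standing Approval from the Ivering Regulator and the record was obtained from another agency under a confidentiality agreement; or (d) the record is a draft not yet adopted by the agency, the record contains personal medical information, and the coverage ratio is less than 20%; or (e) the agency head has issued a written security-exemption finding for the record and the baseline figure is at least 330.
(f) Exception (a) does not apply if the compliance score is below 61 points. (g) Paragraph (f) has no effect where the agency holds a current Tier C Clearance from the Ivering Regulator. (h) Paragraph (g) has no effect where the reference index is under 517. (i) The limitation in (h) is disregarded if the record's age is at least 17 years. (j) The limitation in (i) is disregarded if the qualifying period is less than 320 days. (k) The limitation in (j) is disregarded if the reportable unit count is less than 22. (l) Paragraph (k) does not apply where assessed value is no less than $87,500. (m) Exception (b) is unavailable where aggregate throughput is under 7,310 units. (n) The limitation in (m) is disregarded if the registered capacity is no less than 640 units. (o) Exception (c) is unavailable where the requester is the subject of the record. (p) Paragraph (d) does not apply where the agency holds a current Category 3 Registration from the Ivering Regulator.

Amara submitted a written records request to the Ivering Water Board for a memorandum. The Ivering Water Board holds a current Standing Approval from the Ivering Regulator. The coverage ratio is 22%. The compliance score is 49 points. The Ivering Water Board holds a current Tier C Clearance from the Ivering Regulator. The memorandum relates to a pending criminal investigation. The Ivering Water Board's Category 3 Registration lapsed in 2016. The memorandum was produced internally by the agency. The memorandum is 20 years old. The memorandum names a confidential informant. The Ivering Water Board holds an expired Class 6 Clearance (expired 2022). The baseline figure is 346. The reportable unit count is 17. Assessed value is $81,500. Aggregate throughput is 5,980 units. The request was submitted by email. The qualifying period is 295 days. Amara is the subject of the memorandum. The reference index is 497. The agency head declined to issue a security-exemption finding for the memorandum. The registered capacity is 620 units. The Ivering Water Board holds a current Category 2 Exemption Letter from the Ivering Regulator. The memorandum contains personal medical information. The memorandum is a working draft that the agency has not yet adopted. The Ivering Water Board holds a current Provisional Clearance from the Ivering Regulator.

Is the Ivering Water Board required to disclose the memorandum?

Exception (a) is satisfied on its face — the memorandum relates to a pending investigation; a current Provisional Clearance is held; a current Category 2 Exemption Letter is held. Under paragraphs (f)–(l): (f) applies (the compliance score is 49 points, below the 61 points limit), but is displaced by (g): (g) applies — a current Tier C Clearance is held. (h) is engaged (the reference index is 497, under the 517 limit), but is displaced by (i): (i) operates against (h): the record's age is 20 years, meeting the 17 years threshold. (j) would limit (i) — the qualifying period is 295 days, less than the 320 days limit — but (k) sets (j) aside: (k) operates against (j): the reportable unit count is 17, less than the 22 limit. (l), which would lift (k), is not engaged — assessed value is $81,500, short of $87,500. So (a) applies.
Exception (b) does not apply: no current Class 6 Clearance is held.
Exception (c) does not apply: the memorandum was produced internally.
Exception (d) fails — the coverage ratio is 22%, not less than 20%.
Exception (e) fails — the agency head declined to issue a security-exemption finding.

No — exception (a) applies; the Ivering Water Board is not required to disclose the memorandum.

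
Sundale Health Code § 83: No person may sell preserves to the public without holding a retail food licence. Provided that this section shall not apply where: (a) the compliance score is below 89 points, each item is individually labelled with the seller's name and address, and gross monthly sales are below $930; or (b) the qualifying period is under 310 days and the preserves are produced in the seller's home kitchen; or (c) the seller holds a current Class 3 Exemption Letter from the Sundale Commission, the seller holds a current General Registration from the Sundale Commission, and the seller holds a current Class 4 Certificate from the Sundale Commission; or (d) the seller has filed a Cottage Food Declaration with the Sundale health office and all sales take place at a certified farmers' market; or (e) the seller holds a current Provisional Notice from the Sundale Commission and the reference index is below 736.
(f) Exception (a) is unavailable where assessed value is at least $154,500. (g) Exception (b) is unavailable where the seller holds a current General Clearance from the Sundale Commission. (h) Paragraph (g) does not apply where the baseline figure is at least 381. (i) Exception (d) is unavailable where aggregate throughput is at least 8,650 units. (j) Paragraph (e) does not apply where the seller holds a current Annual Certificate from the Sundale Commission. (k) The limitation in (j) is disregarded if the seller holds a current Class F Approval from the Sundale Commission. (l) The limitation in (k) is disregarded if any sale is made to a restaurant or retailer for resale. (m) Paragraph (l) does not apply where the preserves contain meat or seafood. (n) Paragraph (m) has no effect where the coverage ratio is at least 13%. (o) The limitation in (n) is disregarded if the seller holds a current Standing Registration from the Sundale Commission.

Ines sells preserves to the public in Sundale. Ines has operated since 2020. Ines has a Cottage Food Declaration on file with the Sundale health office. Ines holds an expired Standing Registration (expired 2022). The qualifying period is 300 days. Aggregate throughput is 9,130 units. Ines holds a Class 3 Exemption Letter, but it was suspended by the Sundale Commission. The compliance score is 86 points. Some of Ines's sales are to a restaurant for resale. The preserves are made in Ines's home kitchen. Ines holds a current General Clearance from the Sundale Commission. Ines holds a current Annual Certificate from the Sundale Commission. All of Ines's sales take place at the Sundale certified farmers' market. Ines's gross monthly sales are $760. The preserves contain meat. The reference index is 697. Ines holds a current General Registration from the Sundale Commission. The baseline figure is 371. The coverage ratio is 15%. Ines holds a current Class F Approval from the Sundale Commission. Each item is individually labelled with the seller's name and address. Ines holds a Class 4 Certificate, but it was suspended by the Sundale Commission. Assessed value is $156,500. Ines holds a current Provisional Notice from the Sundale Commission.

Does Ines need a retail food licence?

Exception (a)'s conditions are all satisfied: the compliance score is 86 points, below the 89 points limit; items are individually labelled; gross monthly sales are $760, below the $930 limit. But: (f) operates against (a): assessed value is $156,500, meeting the $154,500 threshold. So (a) is unavailable.
Exception (b)'s conditions are all satisfied: the qualifying period is 300 days, under the 310 days limit; the preserves are home-kitchen produced. Turning to paragraphs (g)–(h): (g) operates against (b): a current General Clearance is held. (h) is not engaged (the baseline figure is 371, short of 381), so (g) stands. (b) is therefore removed.
Exception (c) requires that the seller holds a current Class 3 Exemption Letter from the Sundale Commission; but no current Class 3 Exemption Letter is held, so (c) is unavailable.
Exception (d) is satisfied on its face — a Cottage Food Declaration is on file; all sales are at a certified farmers' market. But applying paragraph (i): (i) operates against (d): aggregate throughput is 9,130 units, meeting the 8,650 units threshold. Exception (d) does not apply.
All of (e)'s requirements are met (a current Provisional Notice is held; the reference index is 697, below the 736 limit). However, paragraphs (j)–(o) must be considered: (j) operates against (e): a current Annual Certificate is held. (k) is triggered (a current Class F Approval is held), but is set aside by (l): (l) operates against (k): some sales are to a restaurant for resale. (m) would limit (l) — the preserves contain meat — but (n) sets (m) aside: (n) operates — the coverage ratio is 15%, meeting the 13% threshold. (o), which would lift (n), is not triggered — the Standing Registration is not current. (e) is therefore removed.
No exception displaces § 83.

Yes — Ines must hold a retail food licence.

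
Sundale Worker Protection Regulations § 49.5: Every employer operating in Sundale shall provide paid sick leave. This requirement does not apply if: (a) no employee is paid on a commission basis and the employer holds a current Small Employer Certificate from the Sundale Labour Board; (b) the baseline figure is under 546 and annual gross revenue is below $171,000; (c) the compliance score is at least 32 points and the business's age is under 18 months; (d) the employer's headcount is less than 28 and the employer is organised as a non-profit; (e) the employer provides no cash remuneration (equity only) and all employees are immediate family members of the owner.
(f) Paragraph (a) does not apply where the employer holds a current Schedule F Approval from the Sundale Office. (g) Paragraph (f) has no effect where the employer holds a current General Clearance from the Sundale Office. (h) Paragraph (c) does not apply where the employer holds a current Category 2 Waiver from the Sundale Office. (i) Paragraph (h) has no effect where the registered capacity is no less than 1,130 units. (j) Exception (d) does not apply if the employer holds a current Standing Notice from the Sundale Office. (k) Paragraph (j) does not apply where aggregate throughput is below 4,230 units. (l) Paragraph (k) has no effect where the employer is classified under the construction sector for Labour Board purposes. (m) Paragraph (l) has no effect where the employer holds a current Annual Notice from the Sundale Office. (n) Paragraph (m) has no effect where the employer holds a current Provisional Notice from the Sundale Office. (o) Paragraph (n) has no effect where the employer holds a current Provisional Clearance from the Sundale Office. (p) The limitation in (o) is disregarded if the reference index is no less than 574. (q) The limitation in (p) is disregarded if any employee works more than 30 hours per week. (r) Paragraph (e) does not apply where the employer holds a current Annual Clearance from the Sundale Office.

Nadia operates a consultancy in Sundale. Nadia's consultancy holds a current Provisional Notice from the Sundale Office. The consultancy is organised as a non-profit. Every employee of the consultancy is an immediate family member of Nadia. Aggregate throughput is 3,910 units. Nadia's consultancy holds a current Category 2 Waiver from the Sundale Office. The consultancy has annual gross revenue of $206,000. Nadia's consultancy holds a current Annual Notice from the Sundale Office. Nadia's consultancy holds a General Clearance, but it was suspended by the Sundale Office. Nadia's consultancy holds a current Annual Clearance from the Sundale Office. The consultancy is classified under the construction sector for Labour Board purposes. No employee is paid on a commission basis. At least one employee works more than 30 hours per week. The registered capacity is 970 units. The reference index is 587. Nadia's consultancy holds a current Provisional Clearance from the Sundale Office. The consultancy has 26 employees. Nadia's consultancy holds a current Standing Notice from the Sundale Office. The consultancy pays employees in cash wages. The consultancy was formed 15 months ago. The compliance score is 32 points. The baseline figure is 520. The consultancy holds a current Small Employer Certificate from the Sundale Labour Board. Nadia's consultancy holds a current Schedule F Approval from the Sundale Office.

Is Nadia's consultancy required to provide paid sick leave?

Exception (a)'s conditions are all satisfied: no employee is paid on commission; a current Small Employer Certificate is held. But: (f) operates against (a): a current Schedule F Approval is held. (g) is not triggered (the General Clearance is not current), so (f) stands. So (a) is unavailable.
Exception (b) requires that annual gross revenue is below $171,000; but annual gross revenue is $206,000, not below $171,000, so (b) is unavailable.
Exception (c): the compliance score is 32 points, meeting the 32 points threshold; the business's age is 15 months, under the 18 months limit — every condition holds. But applying paragraphs (h)–(i): (h) operates against (c): a current Category 2 Waiver is held. (i) is not triggered (the registered capacity is 970 units, short of 1,130 units), so (h) stands. So (c) is unavailable.
Exception (d): the employer's headcount is 26, less than the 28 limit; the employer is a non-profit — every condition holds. Applying paragraphs (j)–(q): (j) is triggered (a current Standing Notice is held), but is set aside by (k): (k) operates — aggregate throughput is 3,910 units, below the 4,230 units limit. (l) is triggered (the consultancy is classified under the construction sector), but is overridden by (m): (m) operates against (l): a current Annual Notice is held. (n) would limit (m) — a current Provisional Notice is held — but (o) sets (n) aside: (o) operates against (n): a current Provisional Clearance is held. (p) operates (the reference index is 587, meeting the 574 threshold), but yields to (q): (q) operates against (p): at least one employee exceeds 30 hours/week. So (d) applies.
Exception (e) fails — employees are paid cash wages.

No — exception (d) applies; Nadia's consultancy is not required to provide paid sick leave.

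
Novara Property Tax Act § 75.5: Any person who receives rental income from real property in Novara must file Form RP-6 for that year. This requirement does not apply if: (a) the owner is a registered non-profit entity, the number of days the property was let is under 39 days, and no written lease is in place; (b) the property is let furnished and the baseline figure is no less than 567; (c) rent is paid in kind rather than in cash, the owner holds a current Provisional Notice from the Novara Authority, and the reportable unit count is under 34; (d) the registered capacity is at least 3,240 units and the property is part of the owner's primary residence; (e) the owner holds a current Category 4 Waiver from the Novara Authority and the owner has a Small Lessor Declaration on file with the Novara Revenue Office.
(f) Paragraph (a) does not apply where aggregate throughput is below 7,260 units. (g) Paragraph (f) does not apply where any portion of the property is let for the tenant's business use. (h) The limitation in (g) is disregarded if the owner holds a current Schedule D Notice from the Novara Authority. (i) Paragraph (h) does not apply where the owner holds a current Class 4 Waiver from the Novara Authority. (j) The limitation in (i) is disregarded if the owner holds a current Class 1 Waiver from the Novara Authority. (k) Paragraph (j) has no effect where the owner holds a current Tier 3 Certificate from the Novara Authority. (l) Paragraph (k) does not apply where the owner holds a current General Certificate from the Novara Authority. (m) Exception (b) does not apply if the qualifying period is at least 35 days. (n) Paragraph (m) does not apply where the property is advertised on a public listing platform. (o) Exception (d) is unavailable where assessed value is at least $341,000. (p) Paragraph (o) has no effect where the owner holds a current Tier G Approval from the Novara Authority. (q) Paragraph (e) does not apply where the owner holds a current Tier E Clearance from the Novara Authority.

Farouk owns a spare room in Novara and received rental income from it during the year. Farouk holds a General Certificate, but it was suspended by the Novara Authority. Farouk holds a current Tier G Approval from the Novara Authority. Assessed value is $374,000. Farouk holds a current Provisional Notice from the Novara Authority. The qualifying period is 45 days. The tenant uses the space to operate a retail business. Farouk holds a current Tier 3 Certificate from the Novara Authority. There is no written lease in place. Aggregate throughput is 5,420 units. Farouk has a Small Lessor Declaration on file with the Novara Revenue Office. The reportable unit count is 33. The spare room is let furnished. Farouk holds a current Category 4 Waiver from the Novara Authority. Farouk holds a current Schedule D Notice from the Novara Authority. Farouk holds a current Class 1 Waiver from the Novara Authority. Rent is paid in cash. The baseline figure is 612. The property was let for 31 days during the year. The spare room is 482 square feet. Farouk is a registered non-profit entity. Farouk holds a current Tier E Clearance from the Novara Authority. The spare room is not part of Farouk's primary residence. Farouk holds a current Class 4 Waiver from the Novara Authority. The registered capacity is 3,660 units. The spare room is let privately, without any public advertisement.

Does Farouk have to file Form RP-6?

No — exception (a) applies; Farouk is not required to file Form RP-6.

Exception (a): Farouk is a registered non-profit; the number of days the property was let is 31 days, under the 39 days limit; there is no written lease — every condition holds. Applying paragraphs (f)–(l): (f) operates (aggregate throughput is 5,420 units, below the 7,260 units limit), but is itself disapplied by (g): (g) operates — the space is let for business use. (h) would limit (g) — a current Schedule D Notice is held — but (i) sets (h) aside: (i) operates against (h): a current Class 4 Waiver is held. (j) is triggered (a current Class 1 Waiver is held), but is displaced by (k): (k) operates — a current Tier 3 Certificate is held. (l), which would lift (k), is not engaged — there is no General Certificate in force. Exception (a) stands.
All of (b)'s requirements are met (the property is let furnished; the baseline figure is 612, meeting the 567 threshold). However, paragraphs (m)–(n) must be considered: (m) applies — the qualifying period is 45 days, meeting the 35 days threshold. (n), which would lift (m), is inapplicable — the property is let privately without advertisement. Exception (b) does not apply.
Exception (c) does not apply: rent is paid in cash.
Exception (d) requires that the property is part of the owner's primary residence; but the spare room is not part of the primary residence, so (d) is unavailable.
Exception (e): a current Category 4 Waiver is held; a Small Lessor Declaration is on file — every condition holds. However, paragraph (q) must be considered: (q) applies — a current Tier E Clearance is held. So (e) is unavailable.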